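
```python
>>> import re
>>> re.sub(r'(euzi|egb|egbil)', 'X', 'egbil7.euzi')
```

'Xil7.X'

Alternation tries branches left to right and keeps the first one that lets the overall match succeed at that position.
`sub` substitutes 'X' at each match site.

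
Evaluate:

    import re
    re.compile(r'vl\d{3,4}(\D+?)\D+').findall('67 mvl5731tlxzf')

['t']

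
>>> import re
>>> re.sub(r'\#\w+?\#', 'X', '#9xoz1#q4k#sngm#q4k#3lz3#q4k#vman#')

`sub` substitutes 'X' at each match site.

'Xq4kXq4kXq4kX'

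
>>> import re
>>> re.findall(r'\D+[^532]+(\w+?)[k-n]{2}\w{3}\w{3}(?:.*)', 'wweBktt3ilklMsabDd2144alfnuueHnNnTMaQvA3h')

The `?` after the quantifier makes it lazy — it takes as little as possible before letting the rest of the pattern try.
`findall` collects group 1 from the one match (1 total).

['3i']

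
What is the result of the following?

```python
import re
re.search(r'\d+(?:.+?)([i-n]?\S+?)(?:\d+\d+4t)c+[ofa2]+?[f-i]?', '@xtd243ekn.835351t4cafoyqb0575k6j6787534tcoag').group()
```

'243ekn.835351t4cafoyqb0575k6j6787534tco'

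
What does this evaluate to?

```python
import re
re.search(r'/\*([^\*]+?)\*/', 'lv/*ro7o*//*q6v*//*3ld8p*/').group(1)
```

'ro7o'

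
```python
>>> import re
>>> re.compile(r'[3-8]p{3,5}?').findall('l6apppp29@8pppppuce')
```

Pattern: a character in [3-8]; then 3 to 5 of a literal 'p' (lazy).
A `+?`/`*?`/`{m,n}?` starts at its minimum and grows only as far as needed for what follows to match.
Scanning left to right: at [10:14] → '8ppp'.
Since nothing is captured, `findall` lists the 1 matched substring directly.

['8ppp']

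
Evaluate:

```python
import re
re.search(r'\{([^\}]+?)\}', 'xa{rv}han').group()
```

'{rv}'

The match spans [2:6] → '{rv}'.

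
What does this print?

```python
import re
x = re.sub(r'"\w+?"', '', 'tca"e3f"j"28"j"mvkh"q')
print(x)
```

tcajjq

Matches: at [3:8] → '"e3f"'; at [9:13] → '"28"'; at [14:20] → '"mvkh"'.
Each match is replaced by ''.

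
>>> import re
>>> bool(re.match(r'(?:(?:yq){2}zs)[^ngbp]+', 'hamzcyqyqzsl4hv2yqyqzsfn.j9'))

False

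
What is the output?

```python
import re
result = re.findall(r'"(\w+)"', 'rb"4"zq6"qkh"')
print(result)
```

Matches: at [2:5] match '"4"', group 1 = '4'; at [8:13] match '"qkh"', group 1 = 'qkh'.
One capturing group, so `findall` returns just the captured substring from each match — 2 in all.

['4', 'qkh']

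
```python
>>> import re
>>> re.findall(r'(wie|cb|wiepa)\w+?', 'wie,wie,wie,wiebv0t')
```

With a single group, `findall` returns only what that group captured — 1 item.

['wie']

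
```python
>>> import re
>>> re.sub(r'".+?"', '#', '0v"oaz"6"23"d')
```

'0v#6#d'

Lazy quantifiers expand one character at a time until the remainder of the pattern can match.
`sub` substitutes '#' at each match site.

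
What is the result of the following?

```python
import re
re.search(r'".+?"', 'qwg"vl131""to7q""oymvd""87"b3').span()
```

Lazy quantifiers expand one character at a time until the remainder of the pattern can match.
The match spans [3:10] → '"vl131"'.

(3, 10)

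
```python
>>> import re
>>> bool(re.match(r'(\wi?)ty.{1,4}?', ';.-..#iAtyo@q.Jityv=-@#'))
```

False

The pattern matches a word character, then optionally the literal 'i' (captured); then the literal 'ty', then 1 to 4 of any character (lazy).
`re.match` won't scan ahead — the pattern has to work from the very first character.
Here the pattern fails at index 0, so the call returns None, and `bool(None)` is False.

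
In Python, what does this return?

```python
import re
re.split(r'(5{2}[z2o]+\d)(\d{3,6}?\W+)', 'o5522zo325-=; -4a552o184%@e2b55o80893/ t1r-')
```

The pattern matches exactly 2 of the literal '5', then one or more of one of [z2o], then a digit (captured); then 3 to 6 of a digit (lazy), then one or more of a non-word character (captured).
Matches to split on: at [29:39] → '55o80893/ '.
The group in the pattern means `split` returns the separators' captures alongside the pieces.

['o5522zo325-=; -4a552o184%@e2b', '55o8', '0893/ ', 't1r-']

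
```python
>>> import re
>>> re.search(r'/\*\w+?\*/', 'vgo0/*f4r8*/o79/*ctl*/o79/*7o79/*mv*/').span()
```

The match spans [4:12] → '/*f4r8*/'.

(4, 12)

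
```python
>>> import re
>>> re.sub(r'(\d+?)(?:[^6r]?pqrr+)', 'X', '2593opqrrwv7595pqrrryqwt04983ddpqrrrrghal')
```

'XwvXyqwt04983ddpqrrrrghal'

Pattern: one or more of a digit (lazy) (captured); then optionally any character except [6r], then the literal 'pqr', then one or more of the literal 'r' (non-capturing group).
Every occurrence is swapped for 'X'.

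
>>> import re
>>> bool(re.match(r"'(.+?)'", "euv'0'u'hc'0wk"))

With `match`, the pattern is implicitly anchored at the beginning.
Here position 0 doesn't satisfy it, so the call returns None, and `bool(None)` is False.

False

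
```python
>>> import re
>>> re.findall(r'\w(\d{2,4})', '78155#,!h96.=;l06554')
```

['8155', '96', '0655']

With a single group, `findall` returns only what that group captured — 3 items.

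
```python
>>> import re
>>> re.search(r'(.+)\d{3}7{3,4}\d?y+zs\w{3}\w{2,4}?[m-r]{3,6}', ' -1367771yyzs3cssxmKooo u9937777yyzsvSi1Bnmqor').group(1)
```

' -1367771yyzs3cssxmKooo u9'

This matches one or more of any character (captured); then exactly 3 of a digit, then 3 to 4 of the literal '7'; then optionally a digit, then one or more of the literal 'y', then the literal 'zs'; then exactly 3 of a word character, then 2 to 4 of a word character (lazy); then 3 to 6 of a character in [m-r].
Unlike `match`, `search` isn't anchored — it looks for the pattern anywhere in the string.
The match spans [0:46] → ' -1367771yyzs3cssxmKooo u9937777yyzsvSi1Bnmqor'.
Captured: group 1 = ' -1367771yyzs3cssxmKooo u9'.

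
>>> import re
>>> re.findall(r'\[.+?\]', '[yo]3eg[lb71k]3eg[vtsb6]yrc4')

['[yo]', '[lb71k]', '[vtsb6]']

Matches: at [0:4] → '[yo]'; at [7:14] → '[lb71k]'; at [17:24] → '[vtsb6]'.
`findall` yields the raw match text (3 of them) because the pattern has no groups.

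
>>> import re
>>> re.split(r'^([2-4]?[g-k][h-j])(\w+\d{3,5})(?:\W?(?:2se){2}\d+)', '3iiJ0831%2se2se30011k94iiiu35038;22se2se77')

The pattern matches anchored at the start of the string; then optionally a character in [2-4], then a character in [g-k], then a character in [h-j] (captured); then one or more of a word character, then 3 to 5 of a digit (captured); then optionally a non-word character, then the literal '2se' repeated 2 times, then one or more of a digit (non-capturing group).
Matches to split on: at [0:20] → '3iiJ0831%2se2se30011'.
`re.split` interleaves the captured-group text with the surrounding fragments.

['', '3ii', 'J0831', 'k94iiiu35038;22se2se77']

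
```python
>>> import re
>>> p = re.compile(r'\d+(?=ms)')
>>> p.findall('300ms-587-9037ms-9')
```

['300', '9037']

Lookahead/lookbehind check context without consuming it, so the matched span excludes the asserted characters.
No capturing groups, so `findall` returns the 2 full match strings.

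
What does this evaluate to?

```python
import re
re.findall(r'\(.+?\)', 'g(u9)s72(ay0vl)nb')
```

['(u9)', '(ay0vl)']

A non-greedy quantifier consumes as few characters as it can — just enough that the remainder of the pattern still matches from where it stops; whatever follows it matches normally.
With no groups in the pattern, `findall` gives back each whole match — 2 here.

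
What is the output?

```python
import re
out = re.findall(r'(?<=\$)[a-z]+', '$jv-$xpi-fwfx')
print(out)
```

['jv', 'xpi']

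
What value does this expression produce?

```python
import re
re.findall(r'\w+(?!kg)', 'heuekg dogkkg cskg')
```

['heuekg', 'dogkkg', 'cskg']

Because the assertion is negative and zero-width, positions next to the forbidden text are skipped.
No capturing groups, so `findall` returns the 3 full match strings.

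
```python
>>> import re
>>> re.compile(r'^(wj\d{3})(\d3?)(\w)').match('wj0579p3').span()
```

With `match`, the pattern is implicitly anchored at the beginning.
The match spans [0:7] → 'wj0579p'.

(0, 7)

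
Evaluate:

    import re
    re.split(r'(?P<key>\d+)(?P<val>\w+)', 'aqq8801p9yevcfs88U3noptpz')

['aqq', '8801', 'p9yevcfs88U3noptpz', '']

This matches one or more of a digit (captured as 'key'); then one or more of a word character (captured as 'val').
Matches to split on: at [3:25] → '8801p9yevcfs88U3noptpz'.
The group in the pattern means `split` returns the separators' captures alongside the pieces.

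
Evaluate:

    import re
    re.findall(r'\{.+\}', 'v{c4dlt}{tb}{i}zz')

Matches: at [1:15] → '{c4dlt}{tb}{i}'.
Since nothing is captured, `findall` lists the 1 matched substring directly.

['{c4dlt}{tb}{i}']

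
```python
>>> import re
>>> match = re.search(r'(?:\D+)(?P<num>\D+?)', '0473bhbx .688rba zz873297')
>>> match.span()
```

This matches one or more of a non-digit (non-capturing group); then one or more of a non-digit (lazy) (captured as 'num').
`re.search` tries every starting position until one works.
The match spans [4:10] → 'bhbx .'.
Captured: group 1 = '.'.

(4, 10)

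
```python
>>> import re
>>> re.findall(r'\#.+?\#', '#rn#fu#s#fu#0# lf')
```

['#rn#', '#s#', '#0#']

The `?` after the quantifier makes it lazy — it takes as little as possible before letting the rest of the pattern try.
With no groups in the pattern, `findall` gives back each whole match — 3 here.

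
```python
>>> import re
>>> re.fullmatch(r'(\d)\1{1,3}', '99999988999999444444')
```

None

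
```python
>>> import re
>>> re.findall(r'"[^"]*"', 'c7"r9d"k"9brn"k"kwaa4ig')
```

['"r9d"', '"9brn"']

Walking the string: at [2:7] → '"r9d"'; at [8:14] → '"9brn"'.
`findall` yields the raw match text (2 of them) because the pattern has no groups.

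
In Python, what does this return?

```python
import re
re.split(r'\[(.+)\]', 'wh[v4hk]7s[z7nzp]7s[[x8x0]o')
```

The group in the pattern means `split` returns the separators' captures alongside the pieces.

['wh', 'v4hk]7s[z7nzp]7s[[x8x0', 'o']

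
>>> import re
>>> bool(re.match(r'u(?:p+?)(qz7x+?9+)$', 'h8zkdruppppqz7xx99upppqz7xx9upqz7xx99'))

The pattern matches a literal 'u'; then one or more of a literal 'p' (lazy) (non-capturing group); then the literal 'qz7', then one or more of a literal 'x' (lazy), then one or more of a literal '9' (captured); then anchored at the end.
`re.match` won't scan ahead — the pattern has to work from the very first character.
Here the pattern fails at index 0, so the call returns None, and `bool(None)` is False.

False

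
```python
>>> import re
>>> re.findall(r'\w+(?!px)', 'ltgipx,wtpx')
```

['ltgipx', 'wtpx']

The negative lookaround is zero-width — it rules out positions where the adjacent text would match, without consuming anything.
Walking the string: at [0:6] → 'ltgipx'; at [7:11] → 'wtpx'.
With no groups in the pattern, `findall` gives back each whole match — 2 here.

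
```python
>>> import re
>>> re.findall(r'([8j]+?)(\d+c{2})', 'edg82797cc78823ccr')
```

Because the quantifier is non-greedy, it stops expanding at the earliest point where the rest of the pattern can succeed.
2 groups means each result is a tuple of 2 captured strings — 2 here.

[('8', '2797cc'), ('8', '823cc')]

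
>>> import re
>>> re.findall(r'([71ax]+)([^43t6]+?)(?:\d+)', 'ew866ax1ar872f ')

[('ax1a', 'r')]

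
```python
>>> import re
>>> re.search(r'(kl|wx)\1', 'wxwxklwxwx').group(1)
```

'wx'

`\1` has to match the exact text group 1 already captured.
`search` walks the string left to right and returns the first match it finds.
The match spans [0:4] → 'wxwx'.
Captured: group 1 = 'wx'.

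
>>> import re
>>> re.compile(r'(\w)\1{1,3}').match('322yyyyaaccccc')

None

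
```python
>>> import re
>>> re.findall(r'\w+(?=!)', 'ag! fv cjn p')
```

['ag']

Lookahead/lookbehind check context without consuming it, so the matched span excludes the asserted characters.
Since nothing is captured, `findall` lists the 1 matched substring directly.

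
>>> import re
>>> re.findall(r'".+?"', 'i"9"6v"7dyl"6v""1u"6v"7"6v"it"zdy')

`findall` yields the raw match text (5 of them) because the pattern has no groups.

['"9"', '"7dyl"', '""1u"', '"7"', '"it"']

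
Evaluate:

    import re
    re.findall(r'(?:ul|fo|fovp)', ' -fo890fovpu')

The regex engine tests alternatives in the order written; an earlier branch that matches wins even if a later one would match more.
Since nothing is captured, `findall` lists the 2 matched substrings directly.

['fo', 'fo']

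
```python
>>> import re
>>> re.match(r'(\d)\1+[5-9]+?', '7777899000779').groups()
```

`\1` is not a pattern — it's the concrete string captured by group 1, re-applied verbatim.
`re.match` only tries the pattern at the start of the string.
The match spans [0:5] → '77778'.
Captured: group 1 = '7'.

('7',)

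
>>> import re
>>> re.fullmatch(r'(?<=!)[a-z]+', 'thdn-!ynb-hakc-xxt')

None

For `fullmatch`, every character of the input must be accounted for by the pattern.
Here there's no way to consume every character, so the call returns None.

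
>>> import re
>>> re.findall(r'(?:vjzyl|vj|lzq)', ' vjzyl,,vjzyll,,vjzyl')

['vjzyl', 'vjzyl', 'vjzyl']

The regex engine tests alternatives in the order written; an earlier branch that matches wins even if a later one would match more.
Walking the string: at [1:6] → 'vjzyl'; at [8:13] → 'vjzyl'; at [16:21] → 'vjzyl'.
Since nothing is captured, `findall` lists the 3 matched substrings directly.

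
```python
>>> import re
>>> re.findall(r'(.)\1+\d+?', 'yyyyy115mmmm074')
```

A backreference is literal: `\1` must see the identical characters the first group matched.
Walking the string: at [0:6] match 'yyyyy1', group 1 = 'y'; at [8:13] match 'mmmm0', group 1 = 'm'.
With a single group, `findall` returns only what that group captured — 2 items.

['y', 'm']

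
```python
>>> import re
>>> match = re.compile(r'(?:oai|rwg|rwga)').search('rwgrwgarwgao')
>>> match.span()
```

The match spans [0:3] → 'rwg'.

(0, 3)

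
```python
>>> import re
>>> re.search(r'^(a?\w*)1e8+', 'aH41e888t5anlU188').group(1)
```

'aH4'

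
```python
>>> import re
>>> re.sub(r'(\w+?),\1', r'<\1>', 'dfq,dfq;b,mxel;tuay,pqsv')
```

A backreference is literal: `\1` must see the identical characters the first group matched.
Each match is replaced using the text its own group 1 captured.

'<dfq>;b,mxel;tuay,pqsv'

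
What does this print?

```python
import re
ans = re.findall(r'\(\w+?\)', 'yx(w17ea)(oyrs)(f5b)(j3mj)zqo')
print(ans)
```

Walking the string: at [2:9] → '(w17ea)'; at [9:15] → '(oyrs)'; at [15:20] → '(f5b)'; at [20:26] → '(j3mj)'.
With no groups in the pattern, `findall` gives back each whole match — 4 here.

['(w17ea)', '(oyrs)', '(f5b)', '(j3mj)']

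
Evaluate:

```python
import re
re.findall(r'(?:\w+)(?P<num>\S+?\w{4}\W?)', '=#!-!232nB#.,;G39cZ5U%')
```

Because the quantifier is non-greedy, it stops expanding at the earliest point where the rest of the pattern can succeed.
`findall` collects group 1 from the one match (1 total).

['#.,;G39c']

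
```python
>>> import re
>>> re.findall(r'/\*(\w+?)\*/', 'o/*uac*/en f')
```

Walking the string: at [1:8] match '/*uac*/', group 1 = 'uac'.
`findall` collects group 1 from the one match (1 total).

['uac']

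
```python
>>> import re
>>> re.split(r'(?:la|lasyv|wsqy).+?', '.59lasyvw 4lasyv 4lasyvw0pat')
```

['.59', 'yvw 4', 'yv 4', 'yvw0pat']

Branches in `(...|...)` are attempted left-to-right; the first branch that allows the whole pattern to succeed is taken.
The string is cut at each match, leaving 4 pieces.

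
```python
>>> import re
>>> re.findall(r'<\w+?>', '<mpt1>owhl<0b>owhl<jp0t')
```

['<mpt1>', '<0b>']

`findall` yields the raw match text (2 of them) because the pattern has no groups.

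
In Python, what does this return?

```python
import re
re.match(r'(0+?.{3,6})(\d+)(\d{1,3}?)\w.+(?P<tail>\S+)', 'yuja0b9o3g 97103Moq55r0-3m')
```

None

This matches one or more of a literal '0' (lazy), then 3 to 6 of any character (captured); then one or more of a digit (captured); then 1 to 3 of a digit (lazy) (captured); then a word character, then one or more of any character; then one or more of a non-whitespace character (captured as 'tail').
`re.match` won't scan ahead — the pattern has to work from the very first character.
Here the string doesn't start with a match, so the call returns None.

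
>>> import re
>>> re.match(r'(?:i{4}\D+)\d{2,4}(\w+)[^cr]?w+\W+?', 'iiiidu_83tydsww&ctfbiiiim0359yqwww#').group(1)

The pattern matches exactly 4 of the literal 'i', then one or more of a non-digit (non-capturing group); then 2 to 4 of a digit; then one or more of a word character (captured); then optionally any character except [cr], then one or more of a literal 'w', then one or more of a non-word character (lazy).
With `match`, the pattern is implicitly anchored at the beginning.
The match spans [0:16] → 'iiiidu_83tydsww&'.
Captured: group 1 = 'tydsw'.

'tydsw'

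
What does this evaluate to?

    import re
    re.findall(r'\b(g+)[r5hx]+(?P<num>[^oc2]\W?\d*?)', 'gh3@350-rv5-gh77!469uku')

Pattern: a word boundary (`\b`, zero-width); then one or more of a literal 'g' (captured); then one or more of one of [r5hx]; then any character except [oc2], then optionally a non-word character, then zero or more of a digit (lazy) (captured as 'num').
Scanning left to right: at [0:4] match 'gh3@', groups = ('g', '3@'); at [12:15] match 'gh7', groups = ('g', '7').
2 groups means each result is a tuple of 2 captured strings — 2 here.

[('g', '3@'), ('g', '7')]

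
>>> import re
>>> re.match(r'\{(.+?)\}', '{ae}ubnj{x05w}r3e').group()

'{ae}'

Lazy quantifiers expand one character at a time until the remainder of the pattern can match.
`re.match` only tries the pattern at the start of the string.
The match spans [0:4] → '{ae}'.
Captured: group 1 = 'ae'.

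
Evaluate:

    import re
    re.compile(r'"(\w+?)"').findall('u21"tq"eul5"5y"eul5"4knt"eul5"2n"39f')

['tq', '5y', '4knt', '2n']

With a single group, `findall` returns only what that group captured — 4 items.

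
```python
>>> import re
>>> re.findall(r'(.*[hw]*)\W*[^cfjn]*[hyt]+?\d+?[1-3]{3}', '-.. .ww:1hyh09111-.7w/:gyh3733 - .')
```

This matches zero or more of any character, then zero or more of one of [hw] (captured); then zero or more of a non-word character, then zero or more of any character except [cfjn]; then one or more of one of [hyt] (lazy), then one or more of a digit (lazy), then exactly 3 of a character in [1-3].
With a single group, `findall` returns only what that group captured — 1 item.

['-.. .ww:1hy']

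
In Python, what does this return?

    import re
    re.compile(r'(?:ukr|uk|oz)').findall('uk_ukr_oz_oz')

['uk', 'ukr', 'oz', 'oz']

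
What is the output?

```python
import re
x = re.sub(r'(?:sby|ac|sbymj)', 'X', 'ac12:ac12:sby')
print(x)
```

X12:X12:X

Matches: at [0:2] → 'ac'; at [5:7] → 'ac'; at [10:13] → 'sby'.
Every occurrence is swapped for 'X'.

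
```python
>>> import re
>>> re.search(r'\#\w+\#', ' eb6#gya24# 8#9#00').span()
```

The match spans [4:11] → '#gya24#'.

(4, 11)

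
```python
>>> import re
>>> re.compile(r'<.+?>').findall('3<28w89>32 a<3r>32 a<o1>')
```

['<28w89>', '<3r>', '<o1>']

Walking the string: at [1:8] → '<28w89>'; at [12:16] → '<3r>'; at [20:24] → '<o1>'.
No capturing groups, so `findall` returns the 3 full match strings.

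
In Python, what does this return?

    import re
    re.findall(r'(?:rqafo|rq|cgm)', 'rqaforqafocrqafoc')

`|` is ordered: at each position the engine commits to the first alternative that works.
Scanning left to right: at [0:5] → 'rqafo'; at [5:10] → 'rqafo'; at [11:16] → 'rqafo'.
Since nothing is captured, `findall` lists the 3 matched substrings directly.

['rqafo', 'rqafo', 'rqafo']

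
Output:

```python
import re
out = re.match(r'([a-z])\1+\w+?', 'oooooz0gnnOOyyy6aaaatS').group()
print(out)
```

oooooz

`\1` has to match the exact text group 1 already captured.
With `match`, the pattern is implicitly anchored at the beginning.
The match spans [0:6] → 'oooooz'.
Captured: group 1 = 'o'.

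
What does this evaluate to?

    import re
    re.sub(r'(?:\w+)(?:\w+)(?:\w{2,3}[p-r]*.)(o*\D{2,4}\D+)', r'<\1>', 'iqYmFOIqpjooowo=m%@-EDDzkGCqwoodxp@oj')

Pattern: one or more of a word character (non-capturing group); then one or more of a word character (non-capturing group); then 2 to 3 of a word character, then zero or more of a character in [p-r], then any character (non-capturing group); then zero or more of a literal 'o', then 2 to 4 of a non-digit, then one or more of a non-digit (captured).
Matches: at [0:37] → 'iqYmFOIqpjooowo=m%@-EDDzkGCqwoodxp@oj'.
The replacement refers to a captured group, so each match is rewritten using its own captured text.

'<m%@-EDDzkGCqwoodxp@oj>'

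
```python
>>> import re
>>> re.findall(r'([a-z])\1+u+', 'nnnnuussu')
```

['n', 's']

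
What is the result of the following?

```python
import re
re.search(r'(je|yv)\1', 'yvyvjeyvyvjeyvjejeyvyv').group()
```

The backreference `\1` re-matches whatever the first group consumed, character for character.
Unlike `match`, `search` isn't anchored — it looks for the pattern anywhere in the string.
The match spans [0:4] → 'yvyv'.
Captured: group 1 = 'yv'.

'yvyv'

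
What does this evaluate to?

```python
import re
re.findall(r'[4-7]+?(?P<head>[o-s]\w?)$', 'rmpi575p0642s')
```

[]

One capturing group, so `findall` returns just the captured substring from each match — 0 in all.
Nothing in the string satisfies the pattern, so the list is empty.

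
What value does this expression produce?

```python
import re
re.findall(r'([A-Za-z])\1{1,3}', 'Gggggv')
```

['g']

`\1` has to match the exact text group 1 already captured.
`findall` collects group 1 from the one match (1 total).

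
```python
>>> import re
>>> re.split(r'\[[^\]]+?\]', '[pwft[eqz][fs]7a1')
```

Each match becomes a cut point; 3 segments remain.

['', '', '7a1']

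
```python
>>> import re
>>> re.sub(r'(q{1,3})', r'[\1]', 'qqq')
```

This matches 1 to 3 of a literal 'q' (captured).
Matches: at [0:3] → 'qqq'.
The replacement refers to a captured group, so each match is rewritten using its own captured text.

'[qqq]'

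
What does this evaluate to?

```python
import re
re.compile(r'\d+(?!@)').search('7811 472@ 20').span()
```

A negative assertion filters positions out without eating any characters.
`re.search` tries every starting position until one works.
The match spans [0:4] → '7811'.

(0, 4)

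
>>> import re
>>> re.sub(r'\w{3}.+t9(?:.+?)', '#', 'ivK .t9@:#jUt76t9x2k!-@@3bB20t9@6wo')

Pattern: exactly 3 of a word character, then one or more of any character, then the literal 't9'; then one or more of any character (lazy) (non-capturing group).
Matches: at [0:32] → 'ivK .t9@:#jUt76t9x2k!-@@3bB20t9@'.
Each match is replaced by '#'.

'#6wo'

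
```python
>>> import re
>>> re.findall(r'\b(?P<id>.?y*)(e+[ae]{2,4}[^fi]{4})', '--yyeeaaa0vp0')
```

[('yy', 'eeaaa0vp0')]

The pattern matches a word boundary (`\b`, zero-width); then optionally any character, then zero or more of a literal 'y' (captured as 'id'); then one or more of the literal 'e', then 2 to 4 of one of [ae], then exactly 4 of any character except [fi] (captured).
Matches: at [2:13] match 'yyeeaaa0vp0', groups = ('yy', 'eeaaa0vp0').
With 2 capturing groups, `findall` returns a 2-tuple per match.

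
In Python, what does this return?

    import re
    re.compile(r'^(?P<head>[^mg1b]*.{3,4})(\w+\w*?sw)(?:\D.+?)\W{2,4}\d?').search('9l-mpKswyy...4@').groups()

('9l-mp', 'Ksw')

The match spans [0:14] → '9l-mpKswyy...4'.
Captured: group 1 = '9l-mp', group 2 = 'Ksw'.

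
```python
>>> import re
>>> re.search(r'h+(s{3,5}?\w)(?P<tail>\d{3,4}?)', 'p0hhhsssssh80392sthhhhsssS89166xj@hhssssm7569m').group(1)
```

'sssssh'

Pattern: one or more of a literal 'h'; then 3 to 5 of the literal 's' (lazy), then a word character (captured); then 3 to 4 of a digit (lazy) (captured as 'tail').
A non-greedy quantifier consumes as few characters as it can — just enough that the remainder of the pattern still matches from where it stops; whatever follows it matches normally.
`search` walks the string left to right and returns the first match it finds.
The match spans [2:14] → 'hhhsssssh803'.
Captured: group 1 = 'sssssh', group 2 = '803'.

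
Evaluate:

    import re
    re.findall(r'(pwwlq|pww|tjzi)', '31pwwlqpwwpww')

['pwwlq', 'pww', 'pww']

`|` is ordered: at each position the engine commits to the first alternative that works.
Walking the string: at [2:7] match 'pwwlq', group 1 = 'pwwlq'; at [7:10] match 'pww', group 1 = 'pww'; at [10:13] match 'pww', group 1 = 'pww'.
One capturing group, so `findall` returns just the captured substring from each match — 3 in all.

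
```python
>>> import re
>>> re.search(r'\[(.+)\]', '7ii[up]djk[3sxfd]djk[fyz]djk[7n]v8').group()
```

'[up]djk[3sxfd]djk[fyz]djk[7n]'

The match spans [3:32] → '[up]djk[3sxfd]djk[fyz]djk[7n]'.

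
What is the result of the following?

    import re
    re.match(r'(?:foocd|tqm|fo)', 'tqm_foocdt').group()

'tqm'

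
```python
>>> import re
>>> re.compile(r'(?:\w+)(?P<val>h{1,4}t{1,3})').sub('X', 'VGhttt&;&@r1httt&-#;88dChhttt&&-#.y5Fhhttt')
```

The pattern matches one or more of a word character (non-capturing group); then 1 to 4 of a literal 'h', then 1 to 3 of the literal 't' (captured as 'val').
Each match is replaced by 'X'.

'X&;&@X&-#;X&&-#.X'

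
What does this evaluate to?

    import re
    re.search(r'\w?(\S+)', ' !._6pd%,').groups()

This matches optionally a word character; then one or more of a non-whitespace character (captured).
`re.search` tries every starting position until one works.
The match spans [1:9] → '!._6pd%,'.
Captured: group 1 = '!._6pd%,'.

('!._6pd%,',)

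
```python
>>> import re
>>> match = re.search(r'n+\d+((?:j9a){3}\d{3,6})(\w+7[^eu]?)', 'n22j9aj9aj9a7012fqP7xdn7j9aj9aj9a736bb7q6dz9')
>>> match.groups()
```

The match spans [0:40] → 'n22j9aj9aj9a7012fqP7xdn7j9aj9aj9a736bb7q'.
Captured: group 1 = 'j9aj9aj9a7012', group 2 = 'fqP7xdn7j9aj9aj9a736bb7q'.

('j9aj9aj9a7012', 'fqP7xdn7j9aj9aj9a736bb7q')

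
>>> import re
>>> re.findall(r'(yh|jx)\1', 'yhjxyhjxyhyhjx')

After group 1 captures some text, `\1` only succeeds where that same text appears again.
`findall` collects group 1 from the one match (1 total).

['yh']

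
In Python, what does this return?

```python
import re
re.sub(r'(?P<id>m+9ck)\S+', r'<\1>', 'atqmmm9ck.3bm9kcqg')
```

The pattern matches one or more of the literal 'm', then the literal '9ck' (captured as 'id'); then one or more of a non-whitespace character.
`\1` in the replacement pulls in group 1's text for each match.

'atq<mmm9ck>'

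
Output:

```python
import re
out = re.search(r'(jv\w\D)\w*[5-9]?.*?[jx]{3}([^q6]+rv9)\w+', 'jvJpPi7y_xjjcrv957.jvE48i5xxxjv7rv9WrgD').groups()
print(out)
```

Pattern: the literal 'jv', then a word character, then a non-digit (captured); then zero or more of a word character; then optionally a character in [5-9], then zero or more of any character (lazy), then exactly 3 of one of [jx]; then one or more of any character except [q6], then the literal 'rv9' (captured); then one or more of a word character.
A `+?`/`*?`/`{m,n}?` starts at its minimum and grows only as far as needed for what follows to match.
`re.search` tries every starting position until one works.
The match spans [0:39] → 'jvJpPi7y_xjjcrv957.jvE48i5xxxjv7rv9WrgD'.
Captured: group 1 = 'jvJp', group 2 = 'jv7rv9'.

('jvJp', 'jv7rv9')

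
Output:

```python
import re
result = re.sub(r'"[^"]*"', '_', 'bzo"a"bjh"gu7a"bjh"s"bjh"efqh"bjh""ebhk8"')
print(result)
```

Matches: at [3:6] → '"a"'; at [9:15] → '"gu7a"'; at [18:21] → '"s"'; at [24:30] → '"efqh"'; at [33:35] → '""'.
`sub` substitutes '_' at each match site.

bzo_bjh_bjh_bjh_bjh_ebhk8"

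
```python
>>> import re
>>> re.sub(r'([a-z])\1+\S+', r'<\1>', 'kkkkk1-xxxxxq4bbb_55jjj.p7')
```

'<k>'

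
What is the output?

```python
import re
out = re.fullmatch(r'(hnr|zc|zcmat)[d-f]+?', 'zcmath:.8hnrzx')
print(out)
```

`fullmatch` succeeds only if the pattern covers the string from start to end.
Here the pattern can't cover the whole string, so the call returns None.

None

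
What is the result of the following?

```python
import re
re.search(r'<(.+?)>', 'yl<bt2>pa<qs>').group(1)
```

'bt2'

The match spans [2:7] → '<bt2>'.
Captured: group 1 = 'bt2'.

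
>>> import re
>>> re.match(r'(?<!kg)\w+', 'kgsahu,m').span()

(0, 6)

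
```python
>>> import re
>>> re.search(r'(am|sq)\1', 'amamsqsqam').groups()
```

('am',)

`\1` is not a pattern — it's the concrete string captured by group 1, re-applied verbatim.
`search` walks the string left to right and returns the first match it finds.
The match spans [0:4] → 'amam'.
Captured: group 1 = 'am'.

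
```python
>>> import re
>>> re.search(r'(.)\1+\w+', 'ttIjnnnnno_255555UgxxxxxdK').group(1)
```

't'

A backreference is literal: `\1` must see the identical characters the first group matched.
`re.search` scans for the first position where the pattern succeeds.
The match spans [0:26] → 'ttIjnnnnno_255555UgxxxxxdK'.
Captured: group 1 = 't'.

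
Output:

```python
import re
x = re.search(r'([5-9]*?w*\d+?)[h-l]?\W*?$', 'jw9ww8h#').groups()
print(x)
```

('9ww8',)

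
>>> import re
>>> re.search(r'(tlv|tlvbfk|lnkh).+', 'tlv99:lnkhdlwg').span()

`search` walks the string left to right and returns the first match it finds.
The match spans [0:14] → 'tlv99:lnkhdlwg'.
Captured: group 1 = 'tlv'.

(0, 14)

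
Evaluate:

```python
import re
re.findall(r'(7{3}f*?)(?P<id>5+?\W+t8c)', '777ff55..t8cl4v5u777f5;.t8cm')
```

Multiple groups make `findall` return tuples — one 2-tuple for each match.

[('777ff', '55..t8c'), ('777f', '5;.t8c')]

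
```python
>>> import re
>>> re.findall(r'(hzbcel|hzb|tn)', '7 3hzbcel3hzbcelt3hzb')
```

['hzbcel', 'hzbcel', 'hzb']

The regex engine tests alternatives in the order written; an earlier branch that matches wins even if a later one would match more.
Walking the string: at [3:9] match 'hzbcel', group 1 = 'hzbcel'; at [10:16] match 'hzbcel', group 1 = 'hzbcel'; at [18:21] match 'hzb', group 1 = 'hzb'.
With a single group, `findall` returns only what that group captured — 3 items.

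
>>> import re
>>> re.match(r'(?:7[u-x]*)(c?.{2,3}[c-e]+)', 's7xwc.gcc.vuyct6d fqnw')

None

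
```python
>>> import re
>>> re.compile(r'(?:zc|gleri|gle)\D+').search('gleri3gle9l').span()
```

`search` walks the string left to right and returns the first match it finds.
The match spans [0:5] → 'gleri'.

(0, 5)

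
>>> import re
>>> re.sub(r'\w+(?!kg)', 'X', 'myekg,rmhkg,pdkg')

'X,X,X'

The negative lookahead/lookbehind blocks any match where the forbidden context is present.
Every occurrence is swapped for 'X'.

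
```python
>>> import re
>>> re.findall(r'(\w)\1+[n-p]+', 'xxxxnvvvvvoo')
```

`\1` is not a pattern — it's the concrete string captured by group 1, re-applied verbatim.
With a single group, `findall` returns only what that group captured — 2 items.

['x', 'v']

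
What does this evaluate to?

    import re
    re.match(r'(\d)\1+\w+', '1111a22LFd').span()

A backreference is literal: `\1` must see the identical characters the first group matched.
`re.match` only tries the pattern at the start of the string.
The match spans [0:10] → '1111a22LFd'.
Captured: group 1 = '1'.

(0, 10)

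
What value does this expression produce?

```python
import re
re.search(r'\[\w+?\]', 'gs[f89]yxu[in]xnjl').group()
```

'[f89]'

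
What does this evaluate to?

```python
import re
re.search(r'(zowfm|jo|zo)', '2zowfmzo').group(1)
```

Alternation tries branches left to right and keeps the first one that lets the overall match succeed at that position.
`re.search` scans for the first position where the pattern succeeds.
The match spans [1:6] → 'zowfm'.
Captured: group 1 = 'zowfm'.

'zowfm'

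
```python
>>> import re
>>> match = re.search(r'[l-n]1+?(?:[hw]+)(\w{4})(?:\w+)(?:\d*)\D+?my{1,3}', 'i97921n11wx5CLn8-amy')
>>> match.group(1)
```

'x5CL'

The match spans [6:20] → 'n11wx5CLn8-amy'.
Captured: group 1 = 'x5CL'.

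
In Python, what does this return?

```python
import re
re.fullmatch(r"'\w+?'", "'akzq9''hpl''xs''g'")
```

None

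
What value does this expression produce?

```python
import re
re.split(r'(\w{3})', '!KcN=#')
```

The group in the pattern means `split` returns the separators' captures alongside the pieces.

['!', 'KcN', '=#']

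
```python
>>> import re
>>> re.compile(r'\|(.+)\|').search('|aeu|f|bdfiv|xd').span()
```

`re.search` tries every starting position until one works.
The match spans [0:13] → '|aeu|f|bdfiv|'.
Captured: group 1 = 'aeu|f|bdfiv'.

(0, 13)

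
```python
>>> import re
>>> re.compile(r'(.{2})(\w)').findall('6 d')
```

[('6 ', 'd')]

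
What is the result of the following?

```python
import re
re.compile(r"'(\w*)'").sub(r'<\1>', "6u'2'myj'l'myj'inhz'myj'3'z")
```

'6u<2>myj<l>myj<inhz>myj<3>z'

The replacement refers to a captured group, so each match is rewritten using its own captured text.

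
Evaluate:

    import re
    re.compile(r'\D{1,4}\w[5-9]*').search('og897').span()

(0, 5)

This matches 1 to 4 of a non-digit; then a word character, then zero or more of a character in [5-9].
The match spans [0:5] → 'og897'.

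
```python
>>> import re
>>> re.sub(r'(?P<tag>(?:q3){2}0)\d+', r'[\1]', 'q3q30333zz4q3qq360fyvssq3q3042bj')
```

'[q3q30]zz4q3qq360fyvss[q3q30]bj'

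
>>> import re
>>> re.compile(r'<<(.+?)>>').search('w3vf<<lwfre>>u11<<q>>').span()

A `+?`/`*?`/`{m,n}?` starts at its minimum and grows only as far as needed for what follows to match.
The match spans [4:13] → '<<lwfre>>'.

(4, 13)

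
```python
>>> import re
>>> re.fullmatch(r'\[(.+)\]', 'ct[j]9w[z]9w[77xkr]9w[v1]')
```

For `fullmatch`, every character of the input must be accounted for by the pattern.
Here there's no way to consume every character, so the call returns None.

None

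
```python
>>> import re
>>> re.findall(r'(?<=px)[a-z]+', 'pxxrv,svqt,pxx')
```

Lookahead/lookbehind check context without consuming it, so the matched span excludes the asserted characters.
Matches: at [2:5] → 'xrv'; at [13:14] → 'x'.
With no groups in the pattern, `findall` gives back each whole match — 2 here.

['xrv', 'x']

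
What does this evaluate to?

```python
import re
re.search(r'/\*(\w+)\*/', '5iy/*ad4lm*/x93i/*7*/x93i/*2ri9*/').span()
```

(3, 12)

`search` walks the string left to right and returns the first match it finds.
The match spans [3:12] → '/*ad4lm*/'.
Captured: group 1 = 'ad4lm'.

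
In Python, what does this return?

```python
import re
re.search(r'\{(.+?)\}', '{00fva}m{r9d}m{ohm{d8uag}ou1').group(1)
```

'00fva'

A `+?`/`*?`/`{m,n}?` starts at its minimum and grows only as far as needed for what follows to match.
`re.search` tries every starting position until one works.
The match spans [0:7] → '{00fva}'.
Captured: group 1 = '00fva'.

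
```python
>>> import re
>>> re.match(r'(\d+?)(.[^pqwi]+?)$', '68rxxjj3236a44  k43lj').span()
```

(0, 21)

`re.match` only tries the pattern at the start of the string.
The match spans [0:21] → '68rxxjj3236a44  k43lj'.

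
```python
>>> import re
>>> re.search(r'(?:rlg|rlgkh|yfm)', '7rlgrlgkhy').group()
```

`search` walks the string left to right and returns the first match it finds.
The match spans [1:4] → 'rlg'.

'rlg'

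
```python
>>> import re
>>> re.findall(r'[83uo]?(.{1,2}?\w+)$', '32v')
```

['2v']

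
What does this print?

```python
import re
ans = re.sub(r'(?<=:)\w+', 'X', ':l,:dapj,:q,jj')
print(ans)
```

The positive lookaround only admits positions where the adjacent text matches; those characters stay outside the span.
Every occurrence is swapped for 'X'.

:X,:X,:X,jj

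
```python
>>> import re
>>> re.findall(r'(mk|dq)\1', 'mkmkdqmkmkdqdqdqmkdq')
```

['mk', 'mk', 'dq']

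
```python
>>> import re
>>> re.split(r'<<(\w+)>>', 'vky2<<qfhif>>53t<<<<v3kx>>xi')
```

['vky2', 'qfhif', '53t<<', 'v3kx', 'xi']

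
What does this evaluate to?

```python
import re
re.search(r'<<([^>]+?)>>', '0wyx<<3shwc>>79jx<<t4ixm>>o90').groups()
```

The match spans [4:13] → '<<3shwc>>'.
Captured: group 1 = '3shwc'.

('3shwc',)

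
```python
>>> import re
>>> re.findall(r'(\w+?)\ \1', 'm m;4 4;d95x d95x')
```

['m', '4', 'd95x']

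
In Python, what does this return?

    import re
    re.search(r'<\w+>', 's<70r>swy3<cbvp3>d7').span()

(1, 6)

The match spans [1:6] → '<70r>'.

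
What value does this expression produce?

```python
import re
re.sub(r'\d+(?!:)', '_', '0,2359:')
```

'_,_9:'

A negative assertion filters positions out without eating any characters.
Matches: at [0:1] → '0'; at [2:5] → '235'.
Each match is replaced by '_'.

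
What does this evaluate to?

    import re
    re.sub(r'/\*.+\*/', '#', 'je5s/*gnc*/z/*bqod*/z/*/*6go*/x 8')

Each match is replaced by '#'.

'je5s#x 8'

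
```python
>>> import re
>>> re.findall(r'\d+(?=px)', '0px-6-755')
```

The `(?=…)`/`(?<=…)` assertion just peeks at neighbouring text; it doesn't advance the match position.
Scanning left to right: at [0:1] → '0'.
`findall` yields the raw match text (1 of them) because the pattern has no groups.

['0']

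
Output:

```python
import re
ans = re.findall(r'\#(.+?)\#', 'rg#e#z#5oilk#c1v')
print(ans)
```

['e', '5oilk']

With the lazy modifier that quantifier settles for the fewest repetitions that let the rest of the pattern succeed (the atoms after it are unaffected and can still be greedy).
With a single group, `findall` returns only what that group captured — 2 items.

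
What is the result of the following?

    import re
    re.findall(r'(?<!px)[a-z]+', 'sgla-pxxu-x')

['sgla', 'pxxu', 'x']

The negative lookaround is zero-width — it rules out positions where the adjacent text would match, without consuming anything.
Matches: at [0:4] → 'sgla'; at [5:9] → 'pxxu'; at [10:11] → 'x'.
No capturing groups, so `findall` returns the 3 full match strings.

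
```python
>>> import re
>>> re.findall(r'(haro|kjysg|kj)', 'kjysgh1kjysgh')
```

The regex engine tests alternatives in the order written; an earlier branch that matches wins even if a later one would match more.
Walking the string: at [0:5] match 'kjysg', group 1 = 'kjysg'; at [7:12] match 'kjysg', group 1 = 'kjysg'.
With a single group, `findall` returns only what that group captured — 2 items.

['kjysg', 'kjysg']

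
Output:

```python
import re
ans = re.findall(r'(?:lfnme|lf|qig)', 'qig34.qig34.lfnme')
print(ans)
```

Alternation isn't longest-match — the leftmost alternative that fits at this position is chosen.
No capturing groups, so `findall` returns the 3 full match strings.

['qig', 'qig', 'lfnme']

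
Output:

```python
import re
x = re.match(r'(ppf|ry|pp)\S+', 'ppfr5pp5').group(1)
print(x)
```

The match spans [0:8] → 'ppfr5pp5'.
Captured: group 1 = 'ppf'.

ppf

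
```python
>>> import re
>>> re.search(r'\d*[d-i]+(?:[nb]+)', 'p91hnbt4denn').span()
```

The pattern matches zero or more of a digit, then one or more of a character in [d-i]; then one or more of one of [nb] (non-capturing group).
`re.search` scans for the first position where the pattern succeeds.
The match spans [1:6] → '91hnb'.

(1, 6)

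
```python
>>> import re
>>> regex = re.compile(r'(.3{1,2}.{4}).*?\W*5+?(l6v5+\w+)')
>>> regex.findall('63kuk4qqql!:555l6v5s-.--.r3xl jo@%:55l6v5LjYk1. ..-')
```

[('63kuk4', 'l6v5s'), ('r3xl j', 'l6v5LjYk1')]

Pattern: any character, then 1 to 2 of the literal '3', then exactly 4 of any character (captured); then zero or more of any character (lazy), then zero or more of a non-word character, then one or more of the literal '5' (lazy); then the literal 'l6v', then one or more of a literal '5', then one or more of a word character (captured).
Because the quantifier is non-greedy, it stops expanding at the earliest point where the rest of the pattern can succeed.
Matches: at [0:20] match '63kuk4qqql!:555l6v5s', groups = ('63kuk4', 'l6v5s'); at [25:46] match 'r3xl jo@%:55l6v5LjYk1', groups = ('r3xl j', 'l6v5LjYk1').
Multiple groups make `findall` return tuples — one 2-tuple for each match.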